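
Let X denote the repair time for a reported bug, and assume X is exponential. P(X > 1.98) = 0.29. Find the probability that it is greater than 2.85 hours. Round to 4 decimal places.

e^(−λ·1.98) = 0.29 ⇒ λ = −ln(0.29)/1.98 = 0.625189.
P(X > 2.85) = e^(−0.625189·2.85) = e^(−1.7818) ≈ 0.1683.

0.1683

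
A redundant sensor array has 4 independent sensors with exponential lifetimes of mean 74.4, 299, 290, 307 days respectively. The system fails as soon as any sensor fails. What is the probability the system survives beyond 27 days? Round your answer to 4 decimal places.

The first failure time is exponential with rate Σλ_i = 1/74.4 + 1/299 + 1/290 + 1/307 = 0.0234909 per day.
P(min > 27) = e^(−0.0234909·27) = e^(−0.63426) ≈ 0.5303.

0.5303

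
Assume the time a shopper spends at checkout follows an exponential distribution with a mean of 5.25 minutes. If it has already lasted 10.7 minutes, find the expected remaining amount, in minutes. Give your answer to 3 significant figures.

The rate is λ = 1/5.25 = 0.190476 per minute.
By memorylessness, the remaining amount past any threshold is again Exp(λ) with mean 1/λ = 5.25 minutes.

5.25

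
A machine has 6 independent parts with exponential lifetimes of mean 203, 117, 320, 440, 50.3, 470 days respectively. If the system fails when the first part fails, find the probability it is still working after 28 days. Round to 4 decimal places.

The first failure time is exponential with rate Σλ_i = 1/203 + 1/117 + 1/320 + 1/440 + 1/50.3 + 1/470 = 0.0408792 per day.
P(min > 28) = e^(−0.0408792·28) = e^(−1.1446) ≈ 0.3183.

0.3183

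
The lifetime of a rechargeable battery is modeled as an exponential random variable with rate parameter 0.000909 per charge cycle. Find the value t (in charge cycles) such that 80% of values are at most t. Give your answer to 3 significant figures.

1770

Set 1 − e^(−λt) = 0.8, so t = −ln(0.2)/λ = 1.6094/0.000909 ≈ 1770.56 charge cycles.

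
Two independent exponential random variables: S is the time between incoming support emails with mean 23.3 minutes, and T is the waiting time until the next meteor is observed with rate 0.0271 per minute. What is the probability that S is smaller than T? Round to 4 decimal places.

λ_1 = 1/23.3 = 0.0429185, λ_2 = 0.0271.
For independent exponentials, P(S < T) = λ_1/(λ_1+λ_2) = 0.0429185/0.0700185 ≈ 0.6130.

0.6130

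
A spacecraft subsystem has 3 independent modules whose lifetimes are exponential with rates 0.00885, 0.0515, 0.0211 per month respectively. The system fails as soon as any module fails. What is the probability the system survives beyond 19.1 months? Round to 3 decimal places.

0.211

The time to first failure is exponential with rate Σλ = 0.00885 + 0.0515 + 0.0211 = 0.08145.
P(min > 19.1) = e^(−0.08145·19.1) = e^(−1.5557) ≈ 0.211.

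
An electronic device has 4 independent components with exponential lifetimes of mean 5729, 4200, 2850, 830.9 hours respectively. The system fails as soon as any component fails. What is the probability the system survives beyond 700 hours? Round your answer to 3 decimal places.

0.252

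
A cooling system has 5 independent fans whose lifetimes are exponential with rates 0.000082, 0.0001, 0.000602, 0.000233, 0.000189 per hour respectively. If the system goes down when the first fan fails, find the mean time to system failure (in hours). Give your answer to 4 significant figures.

829.2

The time to first failure is exponential with rate Σλ = 0.000082 + 0.0001 + 0.000602 + 0.000233 + 0.000189 = 0.001206.
E[min] = 1/Σλ = 1/0.001206 = 829.187 hours.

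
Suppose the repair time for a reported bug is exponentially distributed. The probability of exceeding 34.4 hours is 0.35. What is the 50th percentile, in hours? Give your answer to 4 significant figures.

e^(−λ·34.4) = 0.35 ⇒ λ = −ln(0.35)/34.4 = 0.0305181.
50th percentile: 1 − e^(−λt) = 0.5, t = −ln(0.5)/λ = 22.7127 hours.

22.71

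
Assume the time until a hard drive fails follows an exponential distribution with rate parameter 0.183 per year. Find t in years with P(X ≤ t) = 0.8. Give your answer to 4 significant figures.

8.795

Set 1 − e^(−λt) = 0.8, so t = −ln(0.2)/λ = 1.6094/0.183 ≈ 8.79474 years.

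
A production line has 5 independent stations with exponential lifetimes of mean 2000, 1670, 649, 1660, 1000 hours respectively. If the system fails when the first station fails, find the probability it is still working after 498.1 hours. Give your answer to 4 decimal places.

0.1209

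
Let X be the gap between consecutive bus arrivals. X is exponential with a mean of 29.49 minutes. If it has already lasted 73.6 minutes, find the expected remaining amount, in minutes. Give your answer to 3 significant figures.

29.5

The rate is λ = 1/29.49 = 0.0339098 per minute.
By memorylessness, the remaining amount past any threshold is again Exp(λ) with mean 1/λ = 29.49 minutes.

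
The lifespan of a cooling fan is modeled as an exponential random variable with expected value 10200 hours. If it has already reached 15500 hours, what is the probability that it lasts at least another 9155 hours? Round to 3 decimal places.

0.408

The rate is λ = 1/10200 = 0.0000980392 per hour.
The exponential is memoryless, so the remaining time is again Exp(λ): the condition X > 15500 is irrelevant.
P(X > 9155) = e^(−0.89755) ≈ 0.408.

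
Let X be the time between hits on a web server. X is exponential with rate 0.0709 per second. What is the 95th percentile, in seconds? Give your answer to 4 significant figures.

Set 1 − e^(−λt) = 0.95, so t = −ln(0.05)/λ = 2.9957/0.0709 ≈ 42.2529 seconds.

42.25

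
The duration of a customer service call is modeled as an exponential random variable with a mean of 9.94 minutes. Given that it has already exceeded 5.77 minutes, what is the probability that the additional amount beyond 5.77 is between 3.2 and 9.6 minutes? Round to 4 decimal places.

0.3441

The rate is λ = 1/9.94 = 0.100604 per minute.
Memoryless: the residual past 5.77 is again Exp(λ).
P(3.2 < residual < 9.6) = e^(−λ·3.2) − e^(−λ·9.6) = 0.72475 − 0.38068 ≈ 0.3441.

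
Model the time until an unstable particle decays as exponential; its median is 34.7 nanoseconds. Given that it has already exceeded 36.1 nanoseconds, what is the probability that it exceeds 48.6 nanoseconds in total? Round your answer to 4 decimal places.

For an exponential, median = ln(2)/λ, so λ = ln 2 / 34.7 = 0.0199754 per nanosecond.
The exponential is memoryless, so the remaining time is again Exp(λ): the condition X > 36.1 is irrelevant.
P(X > 12.5) = e^(−0.24969) ≈ 0.7790.

0.7790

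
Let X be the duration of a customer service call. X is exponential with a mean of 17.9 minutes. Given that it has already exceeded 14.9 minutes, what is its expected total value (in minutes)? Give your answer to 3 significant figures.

The rate is λ = 1/17.9 = 0.0558659 per minute.
By memorylessness, E[X | X > 14.9] = 14.9 + 1/λ = 14.9 + 17.9 = 32.8 minutes.

32.8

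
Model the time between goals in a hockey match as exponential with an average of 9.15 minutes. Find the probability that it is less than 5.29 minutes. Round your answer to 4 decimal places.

0.4391

The rate is λ = 1/9.15 = 0.10929 per minute.
P(X ≤ 5.29) = 1 − e^(−λ·5.29) = 1 − e^(−0.57814) ≈ 0.4391.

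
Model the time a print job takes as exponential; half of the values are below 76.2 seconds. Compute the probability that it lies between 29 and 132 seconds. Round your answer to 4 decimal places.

For an exponential, median = ln(2)/λ, so λ = ln 2 / 76.2 = 0.00909642 per second.
P(29 < X < 132) = e^(−λ·29) − e^(−λ·132) = 0.76813 − 0.30098 ≈ 0.4672.

0.4672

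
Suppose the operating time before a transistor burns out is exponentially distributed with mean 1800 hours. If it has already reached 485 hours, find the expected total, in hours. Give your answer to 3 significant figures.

The rate is λ = 1/1800 = 0.000555556 per hour.
By memorylessness, E[X | X > 485] = 485 + 1/λ = 485 + 1800 = 2285 hours.

2290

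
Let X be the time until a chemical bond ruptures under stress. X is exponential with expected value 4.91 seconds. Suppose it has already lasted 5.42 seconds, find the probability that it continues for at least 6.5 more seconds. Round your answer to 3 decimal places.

The rate is λ = 1/4.91 = 0.203666 per second.
The exponential is memoryless, so the remaining time is again Exp(λ): the condition X > 5.42 is irrelevant.
P(X > 6.5) = e^(−1.3238) ≈ 0.266.

0.266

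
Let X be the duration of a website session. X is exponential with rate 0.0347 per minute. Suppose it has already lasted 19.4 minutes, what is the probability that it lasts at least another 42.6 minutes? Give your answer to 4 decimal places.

0.2280

P(X > s+t | X > s) = e^(−λ(s+t))/e^(−λs) = e^(−λt), independent of s = 19.4.
P(X > 42.6) = e^(−1.4782) ≈ 0.2280.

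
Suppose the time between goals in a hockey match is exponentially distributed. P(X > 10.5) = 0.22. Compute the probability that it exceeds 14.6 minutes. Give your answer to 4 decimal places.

e^(−λ·10.5) = 0.22 ⇒ λ = −ln(0.22)/10.5 = 0.144203.
P(X > 14.6) = e^(−0.144203·14.6) = e^(−2.1054) ≈ 0.1218.

0.1218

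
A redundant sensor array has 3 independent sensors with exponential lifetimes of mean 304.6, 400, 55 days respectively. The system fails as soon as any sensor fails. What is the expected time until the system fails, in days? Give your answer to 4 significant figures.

41.73

The first failure time is exponential with rate Σλ_i = 1/304.6 + 1/400 + 1/55 = 0.0239648 per day.
E[min] = 1/Σλ = 1/0.0239648 = 41.7278 days.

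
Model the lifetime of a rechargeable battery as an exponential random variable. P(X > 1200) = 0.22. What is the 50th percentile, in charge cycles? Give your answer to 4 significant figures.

e^(−λ·1200) = 0.22 ⇒ λ = −ln(0.22)/1200 = 0.00126177.
50th percentile: 1 − e^(−λt) = 0.5, t = −ln(0.5)/λ = 549.344 charge cycles.

549.3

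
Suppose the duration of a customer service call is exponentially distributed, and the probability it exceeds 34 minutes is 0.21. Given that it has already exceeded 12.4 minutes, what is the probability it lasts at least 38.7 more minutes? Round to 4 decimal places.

0.1692

From e^(−λ·34) = 0.21, λ = −ln(0.21)/34 = 0.0459014.
Memoryless: P(X > 12.4+38.7 | X > 12.4) = P(X > 38.7) = e^(−0.0459014·38.7) ≈ 0.1692.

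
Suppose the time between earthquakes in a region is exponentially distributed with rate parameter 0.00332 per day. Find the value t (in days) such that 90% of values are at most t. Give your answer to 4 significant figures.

Set 1 − e^(−λt) = 0.9, so t = −ln(0.1)/λ = 2.3026/0.00332 ≈ 693.55 days.

693.5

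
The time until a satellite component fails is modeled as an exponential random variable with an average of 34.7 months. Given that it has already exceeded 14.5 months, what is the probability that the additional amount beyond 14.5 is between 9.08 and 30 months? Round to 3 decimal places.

0.349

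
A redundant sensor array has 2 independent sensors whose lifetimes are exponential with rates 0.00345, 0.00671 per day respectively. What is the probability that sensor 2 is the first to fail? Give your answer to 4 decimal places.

0.6604

The time to first failure is exponential with rate Σλ = 0.00345 + 0.00671 = 0.01016.
P(sensor 2 first) = λ_2/Σλ = 0.00671/0.01016 ≈ 0.6604.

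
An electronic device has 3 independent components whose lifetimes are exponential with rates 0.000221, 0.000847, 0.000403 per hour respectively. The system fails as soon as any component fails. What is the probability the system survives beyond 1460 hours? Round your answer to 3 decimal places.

0.117

The time to first failure is exponential with rate Σλ = 0.000221 + 0.000847 + 0.000403 = 0.001471.
P(min > 1460) = e^(−0.001471·1460) = e^(−2.1477) ≈ 0.117.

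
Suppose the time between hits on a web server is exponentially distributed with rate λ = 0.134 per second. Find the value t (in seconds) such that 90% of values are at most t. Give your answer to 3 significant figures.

Set 1 − e^(−λt) = 0.9, so t = −ln(0.1)/λ = 2.3026/0.134 ≈ 17.1835 seconds.

17.2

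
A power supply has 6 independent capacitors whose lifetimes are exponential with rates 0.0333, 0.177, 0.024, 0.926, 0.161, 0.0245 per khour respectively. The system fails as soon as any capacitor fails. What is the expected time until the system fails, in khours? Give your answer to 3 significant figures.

The time to first failure is exponential with rate Σλ = 0.0333 + 0.177 + 0.024 + 0.926 + 0.161 + 0.0245 = 1.3458.
E[min] = 1/Σλ = 1/1.3458 = 0.743052 khours.

0.743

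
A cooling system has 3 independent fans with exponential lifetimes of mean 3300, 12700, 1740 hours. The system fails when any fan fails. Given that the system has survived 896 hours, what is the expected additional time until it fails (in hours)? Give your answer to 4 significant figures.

1045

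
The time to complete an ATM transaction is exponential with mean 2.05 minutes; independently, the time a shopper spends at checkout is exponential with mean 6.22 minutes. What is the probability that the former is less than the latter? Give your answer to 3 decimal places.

λ_1 = 1/2.05 = 0.487805, λ_2 = 1/6.22 = 0.160772.
For independent exponentials, P(the former < the latter) = λ_1/(λ_1+λ_2) = 0.487805/0.648577 ≈ 0.752.

0.752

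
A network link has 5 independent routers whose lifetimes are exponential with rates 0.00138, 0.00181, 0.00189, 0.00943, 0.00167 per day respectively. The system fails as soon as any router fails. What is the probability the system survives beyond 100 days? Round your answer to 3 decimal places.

0.198

The time to first failure is exponential with rate Σλ = 0.00138 + 0.00181 + 0.00189 + 0.00943 + 0.00167 = 0.01618.
P(min > 100) = e^(−0.01618·100) = e^(−1.618) ≈ 0.198.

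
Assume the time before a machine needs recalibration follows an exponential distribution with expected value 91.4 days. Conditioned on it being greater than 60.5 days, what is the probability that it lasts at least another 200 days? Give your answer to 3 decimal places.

The rate is λ = 1/91.4 = 0.0109409 per day.
The exponential is memoryless, so the remaining time is again Exp(λ): the condition X > 60.5 is irrelevant.
P(X > 200) = e^(−2.1882) ≈ 0.112.

0.112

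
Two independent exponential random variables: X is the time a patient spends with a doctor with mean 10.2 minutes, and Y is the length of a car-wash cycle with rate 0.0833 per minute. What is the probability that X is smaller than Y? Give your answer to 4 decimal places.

λ_1 = 1/10.2 = 0.0980392, λ_2 = 0.0833.
For independent exponentials, P(X < Y) = λ_1/(λ_1+λ_2) = 0.0980392/0.181339 ≈ 0.5406.

0.5406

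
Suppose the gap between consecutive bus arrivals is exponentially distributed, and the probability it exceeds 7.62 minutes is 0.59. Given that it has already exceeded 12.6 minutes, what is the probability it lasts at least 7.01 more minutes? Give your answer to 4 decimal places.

From e^(−λ·7.62) = 0.59, λ = −ln(0.59)/7.62 = 0.0692431.
Memoryless: P(X > 12.6+7.01 | X > 12.6) = P(X > 7.01) = e^(−0.0692431·7.01) ≈ 0.6155.

0.6155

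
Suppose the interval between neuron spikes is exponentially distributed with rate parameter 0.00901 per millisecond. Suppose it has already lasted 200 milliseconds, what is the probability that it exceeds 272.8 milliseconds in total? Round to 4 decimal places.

0.5190

The exponential is memoryless, so the remaining time is again Exp(λ): the condition X > 200 is irrelevant.
P(X > 72.8) = e^(−0.65593) ≈ 0.5190.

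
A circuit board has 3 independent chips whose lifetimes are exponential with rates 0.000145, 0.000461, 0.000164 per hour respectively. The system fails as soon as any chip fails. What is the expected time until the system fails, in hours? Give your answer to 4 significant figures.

The time to first failure is exponential with rate Σλ = 0.000145 + 0.000461 + 0.000164 = 0.00077.
E[min] = 1/Σλ = 1/0.00077 = 1298.7 hours.

1299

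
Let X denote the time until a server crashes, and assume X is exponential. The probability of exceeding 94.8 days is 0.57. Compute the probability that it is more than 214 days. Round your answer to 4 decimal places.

0.2811

e^(−λ·94.8) = 0.57 ⇒ λ = −ln(0.57)/94.8 = 0.00592952.
P(X > 214) = e^(−0.00592952·214) = e^(−1.2689) ≈ 0.2811.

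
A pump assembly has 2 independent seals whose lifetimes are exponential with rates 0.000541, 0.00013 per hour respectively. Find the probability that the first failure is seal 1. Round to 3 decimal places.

0.806

The time to first failure is exponential with rate Σλ = 0.000541 + 0.00013 = 0.000671.
P(seal 1 first) = λ_1/Σλ = 0.000541/0.000671 ≈ 0.806.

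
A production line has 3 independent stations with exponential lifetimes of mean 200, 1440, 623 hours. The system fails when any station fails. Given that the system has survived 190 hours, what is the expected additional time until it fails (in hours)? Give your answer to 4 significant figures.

First-failure rate Σλ = 1/200 + 1/1440 + 1/623 = 0.00729958.
By memorylessness the expected residual is 1/Σλ = 136.994 hours, regardless of the 190 already elapsed.

137.0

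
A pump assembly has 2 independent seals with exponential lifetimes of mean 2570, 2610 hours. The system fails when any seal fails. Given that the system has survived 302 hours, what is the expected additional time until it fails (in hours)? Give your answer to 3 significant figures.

First-failure rate Σλ = 1/2570 + 1/2610 = 0.000772247.
By memorylessness the expected residual is 1/Σλ = 1294.92 hours, regardless of the 302 already elapsed.

1290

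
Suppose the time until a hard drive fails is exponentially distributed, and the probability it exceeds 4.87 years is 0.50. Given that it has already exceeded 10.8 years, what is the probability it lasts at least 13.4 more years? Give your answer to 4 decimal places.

0.1485

From e^(−λ·4.87) = 0.50, λ = −ln(0.50)/4.87 = 0.14233.
Memoryless: P(X > 10.8+13.4 | X > 10.8) = P(X > 13.4) = e^(−0.14233·13.4) ≈ 0.1485.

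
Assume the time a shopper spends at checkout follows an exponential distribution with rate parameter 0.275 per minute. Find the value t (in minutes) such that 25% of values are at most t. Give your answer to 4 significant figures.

Set 1 − e^(−λt) = 0.25, so t = −ln(0.75)/λ = 0.28768/0.275 ≈ 1.04612 minutes.

1.046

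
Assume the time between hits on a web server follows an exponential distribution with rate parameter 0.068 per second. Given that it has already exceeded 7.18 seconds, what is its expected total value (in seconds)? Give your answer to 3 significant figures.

By memorylessness, E[X | X > 7.18] = 7.18 + 1/λ = 7.18 + 14.7059 = 21.8859 seconds.

21.9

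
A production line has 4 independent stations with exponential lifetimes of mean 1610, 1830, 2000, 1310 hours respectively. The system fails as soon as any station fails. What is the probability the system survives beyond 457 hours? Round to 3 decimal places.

0.329

The first failure time is exponential with rate Σλ_i = 1/1610 + 1/1830 + 1/2000 + 1/1310 = 0.00243092 per hour.
P(min > 457) = e^(−0.00243092·457) = e^(−1.1109) ≈ 0.329.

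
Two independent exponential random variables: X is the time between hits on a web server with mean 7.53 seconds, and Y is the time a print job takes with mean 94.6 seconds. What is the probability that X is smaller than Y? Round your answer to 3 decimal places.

0.926

λ_1 = 1/7.53 = 0.132802, λ_2 = 1/94.6 = 0.0105708.
For independent exponentials, P(X < Y) = λ_1/(λ_1+λ_2) = 0.132802/0.143373 ≈ 0.926.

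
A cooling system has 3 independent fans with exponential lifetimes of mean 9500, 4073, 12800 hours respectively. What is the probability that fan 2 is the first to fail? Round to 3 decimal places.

Rates: λ_i = 1/mean_i → 0.000105263, 0.000245519, 0.000078125; Σλ = 0.000428907.
P(fan 2 first) = λ_2/Σλ = 0.000245519/0.000428907 ≈ 0.572.

0.572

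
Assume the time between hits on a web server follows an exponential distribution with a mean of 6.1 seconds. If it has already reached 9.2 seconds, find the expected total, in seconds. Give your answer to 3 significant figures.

15.3

The rate is λ = 1/6.1 = 0.163934 per second.
By memorylessness, E[X | X > 9.2] = 9.2 + 1/λ = 9.2 + 6.1 = 15.3 seconds.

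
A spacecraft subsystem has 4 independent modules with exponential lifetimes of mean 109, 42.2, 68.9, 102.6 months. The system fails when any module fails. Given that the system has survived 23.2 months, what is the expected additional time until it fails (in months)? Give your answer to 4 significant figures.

First-failure rate Σλ = 1/109 + 1/42.2 + 1/68.9 + 1/102.6 = 0.0571314.
By memorylessness the expected residual is 1/Σλ = 17.5035 months, regardless of the 23.2 already elapsed.

17.50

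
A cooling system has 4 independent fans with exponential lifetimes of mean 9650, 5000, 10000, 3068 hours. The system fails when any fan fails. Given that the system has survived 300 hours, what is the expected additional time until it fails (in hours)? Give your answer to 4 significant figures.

1371

First-failure rate Σλ = 1/9650 + 1/5000 + 1/10000 + 1/3068 = 0.000729572.
By memorylessness the expected residual is 1/Σλ = 1370.67 hours, regardless of the 300 already elapsed.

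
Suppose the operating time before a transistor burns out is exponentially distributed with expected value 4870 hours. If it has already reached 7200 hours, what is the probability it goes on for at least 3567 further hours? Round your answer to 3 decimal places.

The rate is λ = 1/4870 = 0.000205339 per hour.
P(X > s+t | X > s) = e^(−λ(s+t))/e^(−λs) = e^(−λt), independent of s = 7200.
P(X > 3567) = e^(−0.73244) ≈ 0.481.

0.481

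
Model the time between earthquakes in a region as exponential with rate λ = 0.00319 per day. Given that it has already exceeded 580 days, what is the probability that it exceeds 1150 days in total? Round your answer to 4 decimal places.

0.1623

P(X > s+t | X > s) = e^(−λ(s+t))/e^(−λs) = e^(−λt), independent of s = 580.
P(X > 570) = e^(−1.8183) ≈ 0.1623.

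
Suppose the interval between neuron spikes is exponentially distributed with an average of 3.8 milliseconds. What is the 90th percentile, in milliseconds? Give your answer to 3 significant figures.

The rate is λ = 1/3.8 = 0.263158 per millisecond.
Set 1 − e^(−λt) = 0.9, so t = −ln(0.1)/λ = 2.3026/0.263158 ≈ 8.74982 milliseconds.

8.75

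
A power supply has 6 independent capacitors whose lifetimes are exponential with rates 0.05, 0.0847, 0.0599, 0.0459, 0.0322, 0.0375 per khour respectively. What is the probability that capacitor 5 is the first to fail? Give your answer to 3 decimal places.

0.104

The time to first failure is exponential with rate Σλ = 0.05 + 0.0847 + 0.0599 + 0.0459 + 0.0322 + 0.0375 = 0.3102.
P(capacitor 5 first) = λ_5/Σλ = 0.0322/0.3102 ≈ 0.104.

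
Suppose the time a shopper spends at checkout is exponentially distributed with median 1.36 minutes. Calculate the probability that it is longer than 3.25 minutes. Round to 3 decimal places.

For an exponential, median = ln(2)/λ, so λ = ln 2 / 1.36 = 0.509667 per minute.
P(X > 3.25) = e^(−λ·3.25) = e^(−1.6564) ≈ 0.191.

0.191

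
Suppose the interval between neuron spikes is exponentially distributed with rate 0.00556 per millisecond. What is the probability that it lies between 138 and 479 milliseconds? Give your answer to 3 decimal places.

0.395

P(138 < X < 479) = e^(−λ·138) − e^(−λ·479) = 0.46427 − 0.06972 ≈ 0.395.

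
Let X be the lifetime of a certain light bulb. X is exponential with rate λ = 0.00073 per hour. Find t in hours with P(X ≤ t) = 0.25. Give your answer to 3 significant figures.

394

Set 1 − e^(−λt) = 0.25, so t = −ln(0.75)/λ = 0.28768/0.00073 ≈ 394.085 hours.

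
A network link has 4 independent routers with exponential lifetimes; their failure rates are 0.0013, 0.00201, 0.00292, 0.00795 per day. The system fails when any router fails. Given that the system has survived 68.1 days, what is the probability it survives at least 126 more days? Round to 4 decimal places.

Time to first failure ~ Exp(Σλ) with Σλ = 0.01418.
By memorylessness, P(T > 68.1+126 | T > 68.1) = P(T > 126) = e^(−0.01418·126) ≈ 0.1675.

0.1675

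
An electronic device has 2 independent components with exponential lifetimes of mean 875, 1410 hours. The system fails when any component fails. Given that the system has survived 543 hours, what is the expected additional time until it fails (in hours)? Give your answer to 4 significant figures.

First-failure rate Σλ = 1/875 + 1/1410 = 0.00185208.
By memorylessness the expected residual is 1/Σλ = 539.934 hours, regardless of the 543 already elapsed.

539.9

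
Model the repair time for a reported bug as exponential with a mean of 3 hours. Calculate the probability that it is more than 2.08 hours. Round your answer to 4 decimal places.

0.4999

The rate is λ = 1/3 = 0.333333 per hour.
P(X > 2.08) = e^(−λ·2.08) = e^(−0.69333) ≈ 0.4999.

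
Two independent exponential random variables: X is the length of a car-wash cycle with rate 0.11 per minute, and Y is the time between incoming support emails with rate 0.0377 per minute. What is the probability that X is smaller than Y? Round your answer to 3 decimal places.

λ_1 = 0.11, λ_2 = 0.0377.
For independent exponentials, P(X < Y) = λ_1/(λ_1+λ_2) = 0.11/0.1477 ≈ 0.745.

0.745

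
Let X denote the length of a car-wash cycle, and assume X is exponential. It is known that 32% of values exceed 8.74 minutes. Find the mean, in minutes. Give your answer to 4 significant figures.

e^(−λ·8.74) = 0.32 ⇒ λ = −ln(0.32)/8.74 = 0.13037.
Mean = 1/λ = 7.67047 minutes.

7.670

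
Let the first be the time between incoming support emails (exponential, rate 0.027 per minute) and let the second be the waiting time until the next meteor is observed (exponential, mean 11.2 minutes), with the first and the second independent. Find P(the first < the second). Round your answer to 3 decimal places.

0.232

λ_1 = 0.027, λ_2 = 1/11.2 = 0.0892857.
For independent exponentials, P(the first < the second) = λ_1/(λ_1+λ_2) = 0.027/0.116286 ≈ 0.232.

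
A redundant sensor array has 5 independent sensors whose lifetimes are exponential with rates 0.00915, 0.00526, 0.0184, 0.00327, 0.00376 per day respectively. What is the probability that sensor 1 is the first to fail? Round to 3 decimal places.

The time to first failure is exponential with rate Σλ = 0.00915 + 0.00526 + 0.0184 + 0.00327 + 0.00376 = 0.03984.
P(sensor 1 first) = λ_1/Σλ = 0.00915/0.03984 ≈ 0.230.

0.230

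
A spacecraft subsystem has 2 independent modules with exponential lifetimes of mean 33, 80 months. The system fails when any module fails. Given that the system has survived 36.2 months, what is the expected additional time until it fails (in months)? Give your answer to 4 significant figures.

23.36

First-failure rate Σλ = 1/33 + 1/80 = 0.042803.
By memorylessness the expected residual is 1/Σλ = 23.3628 months, regardless of the 36.2 already elapsed.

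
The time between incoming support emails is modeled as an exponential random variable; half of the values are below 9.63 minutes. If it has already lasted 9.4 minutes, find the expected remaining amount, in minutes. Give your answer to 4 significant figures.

13.89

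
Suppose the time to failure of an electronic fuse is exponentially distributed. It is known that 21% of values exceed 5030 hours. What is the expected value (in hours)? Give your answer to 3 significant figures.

3220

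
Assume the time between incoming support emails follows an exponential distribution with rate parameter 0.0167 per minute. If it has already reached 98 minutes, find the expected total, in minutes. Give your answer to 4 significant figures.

By memorylessness, E[X | X > 98] = 98 + 1/λ = 98 + 59.8802 = 157.88 minutes.

157.9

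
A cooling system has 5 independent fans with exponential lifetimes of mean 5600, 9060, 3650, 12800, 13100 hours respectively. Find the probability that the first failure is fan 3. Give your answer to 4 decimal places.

Rates: λ_i = 1/mean_i → 0.000178571, 0.000110375, 0.000273973, 0.000078125, 0.0000763359; Σλ = 0.00071738.
P(fan 3 first) = λ_3/Σλ = 0.000273973/0.00071738 ≈ 0.3819.

0.3819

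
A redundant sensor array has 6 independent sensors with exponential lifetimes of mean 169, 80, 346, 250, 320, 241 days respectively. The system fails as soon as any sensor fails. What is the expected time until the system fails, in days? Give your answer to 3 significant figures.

30.7

The first failure time is exponential with rate Σλ_i = 1/169 + 1/80 + 1/346 + 1/250 + 1/320 + 1/241 = 0.0325817 per day.
E[min] = 1/Σλ = 1/0.0325817 = 30.6921 days.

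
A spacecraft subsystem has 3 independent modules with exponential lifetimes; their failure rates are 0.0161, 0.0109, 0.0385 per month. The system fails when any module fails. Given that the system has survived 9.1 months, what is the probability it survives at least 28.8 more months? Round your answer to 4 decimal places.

0.1516

Time to first failure ~ Exp(Σλ) with Σλ = 0.0655.
By memorylessness, P(T > 9.1+28.8 | T > 9.1) = P(T > 28.8) = e^(−0.0655·28.8) ≈ 0.1516.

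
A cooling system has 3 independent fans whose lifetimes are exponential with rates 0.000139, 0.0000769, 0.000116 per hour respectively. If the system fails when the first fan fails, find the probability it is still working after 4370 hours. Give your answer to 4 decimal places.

0.2345

The time to first failure is exponential with rate Σλ = 0.000139 + 0.0000769 + 0.000116 = 0.0003319.
P(min > 4370) = e^(−0.0003319·4370) = e^(−1.4504) ≈ 0.2345.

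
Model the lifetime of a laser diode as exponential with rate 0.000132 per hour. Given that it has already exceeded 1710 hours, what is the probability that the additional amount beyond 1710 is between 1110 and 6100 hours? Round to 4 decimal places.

Memoryless: the residual past 1710 is again Exp(λ).
P(1110 < residual < 6100) = e^(−λ·1110) − e^(−λ·6100) = 0.86371 − 0.44700 ≈ 0.4167.

0.4167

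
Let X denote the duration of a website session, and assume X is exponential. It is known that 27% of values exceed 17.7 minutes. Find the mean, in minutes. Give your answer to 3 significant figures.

e^(−λ·17.7) = 0.27 ⇒ λ = −ln(0.27)/17.7 = 0.0739736.
Mean = 1/λ = 13.5183 minutes.

13.5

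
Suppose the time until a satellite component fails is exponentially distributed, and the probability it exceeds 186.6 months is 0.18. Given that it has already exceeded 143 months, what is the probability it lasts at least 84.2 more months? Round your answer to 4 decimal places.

From e^(−λ·186.6) = 0.18, λ = −ln(0.18)/186.6 = 0.0091897.
Memoryless: P(X > 143+84.2 | X > 143) = P(X > 84.2) = e^(−0.0091897·84.2) ≈ 0.4613.

0.4613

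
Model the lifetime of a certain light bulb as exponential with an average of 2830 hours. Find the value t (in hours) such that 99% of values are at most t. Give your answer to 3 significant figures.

The rate is λ = 1/2830 = 0.000353357 per hour.
Set 1 − e^(−λt) = 0.99, so t = −ln(0.01)/λ = 4.6052/0.000353357 ≈ 13032.6 hours.

13000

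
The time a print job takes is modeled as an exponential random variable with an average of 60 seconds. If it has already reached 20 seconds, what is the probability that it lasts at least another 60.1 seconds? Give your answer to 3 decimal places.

The rate is λ = 1/60 = 0.0166667 per second.
P(X > s+t | X > s) = e^(−λ(s+t))/e^(−λs) = e^(−λt), independent of s = 20.
P(X > 60.1) = e^(−1.0017) ≈ 0.367.

0.367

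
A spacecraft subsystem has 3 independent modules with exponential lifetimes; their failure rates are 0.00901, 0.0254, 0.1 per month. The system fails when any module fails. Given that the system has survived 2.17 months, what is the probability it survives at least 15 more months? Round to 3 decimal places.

0.133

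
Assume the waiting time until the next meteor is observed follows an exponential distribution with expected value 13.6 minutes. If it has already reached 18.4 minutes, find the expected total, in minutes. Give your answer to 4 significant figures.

32.00

The rate is λ = 1/13.6 = 0.0735294 per minute.
By memorylessness, E[X | X > 18.4] = 18.4 + 1/λ = 18.4 + 13.6 = 32 minutes.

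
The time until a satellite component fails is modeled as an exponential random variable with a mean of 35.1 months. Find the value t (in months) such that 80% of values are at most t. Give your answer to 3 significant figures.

56.5

The rate is λ = 1/35.1 = 0.02849 per month.
Set 1 − e^(−λt) = 0.8, so t = −ln(0.2)/λ = 1.6094/0.02849 ≈ 56.4913 months.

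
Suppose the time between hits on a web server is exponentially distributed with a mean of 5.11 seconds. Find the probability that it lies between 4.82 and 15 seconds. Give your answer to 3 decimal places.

The rate is λ = 1/5.11 = 0.195695 per second.
P(4.82 < X < 15) = e^(−λ·4.82) − e^(−λ·15) = 0.38936 − 0.05311 ≈ 0.336.

0.336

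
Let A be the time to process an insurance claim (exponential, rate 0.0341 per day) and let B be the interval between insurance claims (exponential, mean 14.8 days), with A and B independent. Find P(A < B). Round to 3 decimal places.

λ_1 = 0.0341, λ_2 = 1/14.8 = 0.0675676.
For independent exponentials, P(A < B) = λ_1/(λ_1+λ_2) = 0.0341/0.101668 ≈ 0.335.

0.335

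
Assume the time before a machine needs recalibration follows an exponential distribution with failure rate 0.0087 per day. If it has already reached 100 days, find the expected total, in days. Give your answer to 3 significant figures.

215

By memorylessness, E[X | X > 100] = 100 + 1/λ = 100 + 114.943 = 214.943 days.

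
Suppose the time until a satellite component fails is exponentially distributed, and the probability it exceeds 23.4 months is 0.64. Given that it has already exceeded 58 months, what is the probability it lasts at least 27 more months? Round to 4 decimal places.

0.5975

From e^(−λ·23.4) = 0.64, λ = −ln(0.64)/23.4 = 0.0190721.
Memoryless: P(X > 58+27 | X > 58) = P(X > 27) = e^(−0.0190721·27) ≈ 0.5975.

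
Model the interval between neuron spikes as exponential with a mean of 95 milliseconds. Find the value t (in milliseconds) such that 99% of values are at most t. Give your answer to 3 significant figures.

437

The rate is λ = 1/95 = 0.0105263 per millisecond.
Set 1 − e^(−λt) = 0.99, so t = −ln(0.01)/λ = 4.6052/0.0105263 ≈ 437.491 milliseconds.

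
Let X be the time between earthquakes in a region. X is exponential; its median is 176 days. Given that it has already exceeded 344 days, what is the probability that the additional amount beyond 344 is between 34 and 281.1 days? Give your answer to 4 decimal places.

For an exponential, median = ln(2)/λ, so λ = ln 2 / 176 = 0.00393834 per day.
Memoryless: the residual past 344 is again Exp(λ).
P(34 < residual < 281.1) = e^(−λ·34) − e^(−λ·281.1) = 0.87467 − 0.33053 ≈ 0.5441.

0.5441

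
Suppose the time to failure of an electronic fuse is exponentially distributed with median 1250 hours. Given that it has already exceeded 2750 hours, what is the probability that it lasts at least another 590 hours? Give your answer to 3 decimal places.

0.721

For an exponential, median = ln(2)/λ, so λ = ln 2 / 1250 = 0.000554518 per hour.
P(X > s+t | X > s) = e^(−λ(s+t))/e^(−λs) = e^(−λt), independent of s = 2750.
P(X > 590) = e^(−0.32717) ≈ 0.721.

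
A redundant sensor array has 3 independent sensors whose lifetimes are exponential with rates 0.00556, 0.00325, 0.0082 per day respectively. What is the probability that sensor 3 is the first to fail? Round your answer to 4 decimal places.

0.4821

The time to first failure is exponential with rate Σλ = 0.00556 + 0.00325 + 0.0082 = 0.01701.
P(sensor 3 first) = λ_3/Σλ = 0.0082/0.01701 ≈ 0.4821.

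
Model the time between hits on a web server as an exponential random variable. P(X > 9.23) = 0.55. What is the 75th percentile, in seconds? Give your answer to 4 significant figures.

21.40

e^(−λ·9.23) = 0.55 ⇒ λ = −ln(0.55)/9.23 = 0.0647711.
75th percentile: 1 − e^(−λt) = 0.75, t = −ln(0.25)/λ = 21.403 seconds.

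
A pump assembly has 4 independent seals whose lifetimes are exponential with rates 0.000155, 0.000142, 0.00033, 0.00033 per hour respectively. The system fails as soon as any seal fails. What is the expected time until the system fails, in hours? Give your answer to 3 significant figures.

The time to first failure is exponential with rate Σλ = 0.000155 + 0.000142 + 0.00033 + 0.00033 = 0.000957.
E[min] = 1/Σλ = 1/0.000957 = 1044.93 hours.

1040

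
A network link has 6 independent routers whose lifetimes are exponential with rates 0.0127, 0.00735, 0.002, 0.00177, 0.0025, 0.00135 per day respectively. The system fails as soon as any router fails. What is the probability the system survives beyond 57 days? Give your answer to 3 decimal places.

0.207

The time to first failure is exponential with rate Σλ = 0.0127 + 0.00735 + 0.002 + 0.00177 + 0.0025 + 0.00135 = 0.02767.
P(min > 57) = e^(−0.02767·57) = e^(−1.5772) ≈ 0.207.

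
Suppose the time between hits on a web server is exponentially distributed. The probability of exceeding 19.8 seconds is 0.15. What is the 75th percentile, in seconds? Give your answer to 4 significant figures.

e^(−λ·19.8) = 0.15 ⇒ λ = −ln(0.15)/19.8 = 0.0958141.
75th percentile: 1 − e^(−λt) = 0.75, t = −ln(0.25)/λ = 14.4686 seconds.

14.47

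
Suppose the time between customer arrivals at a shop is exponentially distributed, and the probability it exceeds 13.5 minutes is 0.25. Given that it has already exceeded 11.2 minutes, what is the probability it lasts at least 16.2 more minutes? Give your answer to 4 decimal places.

0.1895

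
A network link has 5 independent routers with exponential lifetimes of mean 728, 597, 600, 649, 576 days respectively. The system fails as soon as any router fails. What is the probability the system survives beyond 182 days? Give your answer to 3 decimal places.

The first failure time is exponential with rate Σλ_i = 1/728 + 1/597 + 1/600 + 1/649 + 1/576 = 0.00799228 per day.
P(min > 182) = e^(−0.00799228·182) = e^(−1.4546) ≈ 0.233.

0.233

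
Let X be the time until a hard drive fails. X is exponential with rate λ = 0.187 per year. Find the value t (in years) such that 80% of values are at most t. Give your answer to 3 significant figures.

Set 1 − e^(−λt) = 0.8, so t = −ln(0.2)/λ = 1.6094/0.187 ≈ 8.60662 years.

8.61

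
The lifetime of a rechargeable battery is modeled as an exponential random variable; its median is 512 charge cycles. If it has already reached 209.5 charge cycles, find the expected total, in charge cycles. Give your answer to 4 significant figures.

For an exponential, median = ln(2)/λ, so λ = ln 2 / 512 = 0.0013538 per charge cycle.
By memorylessness, E[X | X > 209.5] = 209.5 + 1/λ = 209.5 + 738.66 = 948.16 charge cycles.

948.2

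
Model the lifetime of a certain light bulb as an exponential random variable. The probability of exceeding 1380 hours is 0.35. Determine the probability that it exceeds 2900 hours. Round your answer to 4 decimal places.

0.1101

e^(−λ·1380) = 0.35 ⇒ λ = −ln(0.35)/1380 = 0.000760741.
P(X > 2900) = e^(−0.000760741·2900) = e^(−2.2061) ≈ 0.1101.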